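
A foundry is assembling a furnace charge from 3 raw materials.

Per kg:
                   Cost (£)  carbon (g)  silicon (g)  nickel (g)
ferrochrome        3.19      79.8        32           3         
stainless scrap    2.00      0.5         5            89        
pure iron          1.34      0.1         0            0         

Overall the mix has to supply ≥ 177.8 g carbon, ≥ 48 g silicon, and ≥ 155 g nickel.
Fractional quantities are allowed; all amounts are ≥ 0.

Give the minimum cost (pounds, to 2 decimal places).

Treat it as an LP. Let x1 = kg of ferrochrome, x2 = kg of stainless scrap, x3 = kg of pure iron.
Minimise 3.19x1 + 2x2 + 1.34x3 s.t.:
  79.8x1 + 0.5x2 + 0.1x3 ≥ 177.8   (carbon)
  32x1 + 5x2 ≥ 48   (silicon)
  3x1 + 89x2 ≥ 155   (nickel)
  x1, x2, x3 ≥ 0.
The minimum-cost mix takes nothing from pure iron — only ferrochrome, stainless scrap. Binding constraints: carbon and nickel.
Optimal quantities: ferrochrome = 2.218 kg, stainless scrap = 1.667 kg.
Total cost: 3.19·2.218 + 2·1.667 = 10.4094.

£10.41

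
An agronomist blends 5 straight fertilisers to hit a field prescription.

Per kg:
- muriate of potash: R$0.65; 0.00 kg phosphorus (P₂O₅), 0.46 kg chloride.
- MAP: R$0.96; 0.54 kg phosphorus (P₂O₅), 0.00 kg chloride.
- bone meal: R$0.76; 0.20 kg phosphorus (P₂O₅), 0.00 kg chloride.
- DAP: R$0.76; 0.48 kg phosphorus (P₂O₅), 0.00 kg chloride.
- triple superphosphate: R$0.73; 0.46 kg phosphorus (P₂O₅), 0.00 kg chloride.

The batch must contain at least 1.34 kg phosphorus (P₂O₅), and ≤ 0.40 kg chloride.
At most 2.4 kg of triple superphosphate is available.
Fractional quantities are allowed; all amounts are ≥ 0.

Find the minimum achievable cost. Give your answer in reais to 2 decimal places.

R$2.12

Set it up as a linear program. Let x1 = kg of muriate of potash, x2 = kg of MAP, x3 = kg of bone meal, x4 = kg of DAP, x5 = kg of triple superphosphate.
Minimize 0.65x1 + 0.96x2 + 0.76x3 + 0.76x4 + 0.73x5 with:
  0.54x2 + 0.2x3 + 0.48x4 + 0.46x5 ≥ 1.34   (phosphorus (P₂O₅))
  0.46x1 ≤ 0.4   (chloride)
  x5 ≤ 2.4
  x1, x2, x3, x4, x5 ≥ 0.
At the optimum only DAP is positive (muriate of potash, MAP, bone meal, triple superphosphate = 0). Binding constraint: phosphorus (P₂O₅).
That vertex is x4 = 2.792.
Total cost: 0.76·2.792 = 2.1219.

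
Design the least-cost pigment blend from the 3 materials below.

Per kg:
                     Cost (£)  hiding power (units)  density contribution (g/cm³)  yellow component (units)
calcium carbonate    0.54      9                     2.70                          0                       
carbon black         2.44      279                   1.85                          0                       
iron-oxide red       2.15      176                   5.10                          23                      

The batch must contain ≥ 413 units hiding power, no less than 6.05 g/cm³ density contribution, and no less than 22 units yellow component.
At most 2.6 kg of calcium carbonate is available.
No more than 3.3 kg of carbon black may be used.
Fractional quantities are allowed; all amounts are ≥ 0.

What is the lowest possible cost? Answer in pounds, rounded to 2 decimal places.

£4.20

Treat it as an LP. Let x1 = kg of calcium carbonate, x2 = kg of carbon black, x3 = kg of iron-oxide red.
Minimise 0.54x1 + 2.44x2 + 2.15x3 s.t.:
  9x1 + 279x2 + 176x3 ≥ 413   (hiding power)
  2.7x1 + 1.85x2 + 5.1x3 ≥ 6.05   (density contribution)
  23x3 ≥ 22   (yellow component)
  x1 ≤ 2.6
  x2 ≤ 3.3
  x1, x2, x3 ≥ 0.
At the optimum only carbon black, iron-oxide red are positive (calcium carbonate = 0). The hiding power and yellow component requirements are met with equality.
Optimal quantities: carbon black = 0.8769 kg, iron-oxide red = 0.9565 kg.
Cost = 2.44·0.8769 + 2.15·0.9565 = 4.1961.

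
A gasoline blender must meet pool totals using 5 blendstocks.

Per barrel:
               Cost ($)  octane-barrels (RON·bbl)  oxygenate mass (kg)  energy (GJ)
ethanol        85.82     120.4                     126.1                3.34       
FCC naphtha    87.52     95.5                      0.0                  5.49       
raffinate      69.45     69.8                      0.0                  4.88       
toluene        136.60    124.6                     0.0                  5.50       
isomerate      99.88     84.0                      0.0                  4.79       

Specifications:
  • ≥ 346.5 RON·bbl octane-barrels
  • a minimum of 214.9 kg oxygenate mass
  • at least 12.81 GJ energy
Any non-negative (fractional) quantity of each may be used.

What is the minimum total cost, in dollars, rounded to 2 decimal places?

This is a linear program. Let x1 = barrels of ethanol, x2 = barrels of FCC naphtha, x3 = barrels of raffinate, x4 = barrels of toluene, x5 = barrels of isomerate.
Minimise 85.82x1 + 87.52x2 + 69.45x3 + 136.6x4 + 99.88x5 with:
  120.4x1 + 95.5x2 + 69.8x3 + 124.6x4 + 84x5 ≥ 346.5   (octane-barrels)
  126.1x1 ≥ 214.9   (oxygenate mass)
  3.34x1 + 5.49x2 + 4.88x3 + 5.5x4 + 4.79x5 ≥ 12.81   (energy)
  x1, x2, x3, x4, x5 ≥ 0.
The cheapest feasible vertex uses only ethanol, raffinate; FCC naphtha, toluene, isomerate are not used. Binding constraints: octane-barrels and energy.
So ethanol = 2.2481 barrels, raffinate = 1.0863 barrels.
Total cost: 85.82·2.2481 + 69.45·1.0863 = 268.3755.

$268.38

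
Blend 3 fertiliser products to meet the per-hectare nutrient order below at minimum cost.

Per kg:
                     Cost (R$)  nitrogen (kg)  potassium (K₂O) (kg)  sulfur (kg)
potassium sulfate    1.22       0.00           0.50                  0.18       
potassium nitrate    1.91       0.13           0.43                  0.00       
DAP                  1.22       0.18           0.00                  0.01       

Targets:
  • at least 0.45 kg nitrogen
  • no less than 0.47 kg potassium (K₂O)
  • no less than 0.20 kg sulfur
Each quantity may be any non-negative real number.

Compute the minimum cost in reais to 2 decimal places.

R$4.24

Treat it as an LP. Let x1 = kg of potassium sulfate, x2 = kg of potassium nitrate, x3 = kg of DAP.
min 1.22x1 + 1.91x2 + 1.22x3 subject to:
  0.13x2 + 0.18x3 ≥ 0.45   (nitrogen)
  0.5x1 + 0.43x2 ≥ 0.47   (potassium (K₂O))
  0.18x1 + 0.01x3 ≥ 0.2   (sulfur)
  x1, x2, x3 ≥ 0.
The minimum-cost mix takes nothing from potassium nitrate — only potassium sulfate, DAP. Binding constraints: nitrogen and sulfur.
So potassium sulfate = 0.9722 kg, DAP = 2.5 kg.
Objective = 1.22·0.9722 + 1.22·2.5 = 4.2361.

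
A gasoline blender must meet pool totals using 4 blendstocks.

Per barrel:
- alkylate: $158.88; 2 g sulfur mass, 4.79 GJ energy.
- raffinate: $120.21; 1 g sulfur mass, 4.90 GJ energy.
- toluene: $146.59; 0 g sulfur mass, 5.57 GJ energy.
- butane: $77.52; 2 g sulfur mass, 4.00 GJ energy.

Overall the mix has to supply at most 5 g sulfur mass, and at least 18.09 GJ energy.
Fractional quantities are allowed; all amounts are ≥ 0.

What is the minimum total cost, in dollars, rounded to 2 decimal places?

$406.71

Set it up as a linear program. Let x1 = barrels of alkylate, x2 = barrels of raffinate, x3 = barrels of toluene, x4 = barrels of butane.
Minimize 158.88x1 + 120.21x2 + 146.59x3 + 77.52x4 subject to:
  2x1 + 1x2 + 2x4 ≤ 5   (sulfur mass)
  4.79x1 + 4.9x2 + 5.57x3 + 4x4 ≥ 18.09   (energy)
  x1, x2, x3, x4 ≥ 0.
At the optimum only toluene, butane are positive (alkylate, raffinate = 0). There the sulfur mass and energy constraints are tight.
Solving gives x3 = 1.4524, x4 = 2.5.
Hence cost = 146.59·1.4524 + 77.52·2.5 = $406.7073.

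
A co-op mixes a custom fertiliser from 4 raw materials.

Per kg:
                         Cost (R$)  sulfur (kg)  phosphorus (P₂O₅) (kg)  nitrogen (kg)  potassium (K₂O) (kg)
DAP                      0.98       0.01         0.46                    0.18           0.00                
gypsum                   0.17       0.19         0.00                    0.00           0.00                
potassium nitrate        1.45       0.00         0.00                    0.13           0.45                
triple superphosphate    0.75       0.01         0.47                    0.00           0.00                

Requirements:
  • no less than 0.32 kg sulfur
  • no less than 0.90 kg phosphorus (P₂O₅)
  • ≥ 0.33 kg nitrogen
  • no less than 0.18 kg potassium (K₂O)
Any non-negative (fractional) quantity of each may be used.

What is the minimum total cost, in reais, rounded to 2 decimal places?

R$2.66

Treat it as an LP. Let x1 = kg of DAP, x2 = kg of gypsum, x3 = kg of potassium nitrate, x4 = kg of triple superphosphate.
Minimize 0.98x1 + 0.17x2 + 1.45x3 + 0.75x4 with:
  0.01x1 + 0.19x2 + 0.01x4 ≥ 0.32   (sulfur)
  0.46x1 + 0.47x4 ≥ 0.9   (phosphorus (P₂O₅))
  0.18x1 + 0.13x3 ≥ 0.33   (nitrogen)
  0.45x3 ≥ 0.18   (potassium (K₂O))
  x1, x2, x3, x4 ≥ 0.
The optimal mix uses every input. There the sulfur, phosphorus (P₂O₅), nitrogen, potassium (K₂O) constraints are tight.
Solving gives x1 = 1.544, x2 = 1.582, x3 = 0.4, x4 = 0.4033.
Total cost: 0.98·1.544 + 0.17·1.582 + 1.45·0.4 + 0.75·0.4033 = 2.6645.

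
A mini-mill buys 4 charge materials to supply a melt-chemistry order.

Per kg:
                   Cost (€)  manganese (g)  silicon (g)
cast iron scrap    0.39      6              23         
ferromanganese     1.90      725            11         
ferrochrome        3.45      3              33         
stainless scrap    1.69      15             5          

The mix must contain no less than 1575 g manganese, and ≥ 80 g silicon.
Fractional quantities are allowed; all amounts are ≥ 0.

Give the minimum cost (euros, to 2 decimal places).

€5.04

Let x1 = kg of cast iron scrap, x2 = kg of ferromanganese, x3 = kg of ferrochrome, x4 = kg of stainless scrap.
Minimize 0.39x1 + 1.9x2 + 3.45x3 + 1.69x4 s.t.:
  6x1 + 725x2 + 3x3 + 15x4 ≥ 1575   (manganese)
  23x1 + 11x2 + 33x3 + 5x4 ≥ 80   (silicon)
  x1, x2, x3, x4 ≥ 0.
The minimum-cost mix takes nothing from ferrochrome, stainless scrap — only cast iron scrap, ferromanganese. The manganese and silicon requirements are met with equality.
That vertex is x1 = 2.449, x2 = 2.152.
Hence cost = 0.39·2.449 + 1.9·2.152 = €5.0439.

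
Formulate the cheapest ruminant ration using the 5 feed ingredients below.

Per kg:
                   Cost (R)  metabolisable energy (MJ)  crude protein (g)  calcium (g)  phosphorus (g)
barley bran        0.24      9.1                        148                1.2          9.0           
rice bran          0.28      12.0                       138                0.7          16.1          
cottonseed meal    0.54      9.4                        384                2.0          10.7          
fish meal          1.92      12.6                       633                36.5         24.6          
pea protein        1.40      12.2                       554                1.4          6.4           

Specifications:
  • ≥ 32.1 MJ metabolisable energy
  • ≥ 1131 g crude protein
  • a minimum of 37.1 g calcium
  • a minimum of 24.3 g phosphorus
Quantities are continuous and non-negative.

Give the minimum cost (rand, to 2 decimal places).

R2.58

Let x1 = kg of barley bran, x2 = kg of rice bran, x3 = kg of cottonseed meal, x4 = kg of fish meal, x5 = kg of pea protein.
min 0.24x1 + 0.28x2 + 0.54x3 + 1.92x4 + 1.4x5 with:
  9.1x1 + 12x2 + 9.4x3 + 12.6x4 + 12.2x5 ≥ 32.1   (metabolisable energy)
  148x1 + 138x2 + 384x3 + 633x4 + 554x5 ≥ 1131   (crude protein)
  1.2x1 + 0.7x2 + 2x3 + 36.5x4 + 1.4x5 ≥ 37.1   (calcium)
  9x1 + 16.1x2 + 10.7x3 + 24.6x4 + 6.4x5 ≥ 24.3   (phosphorus)
  x1, x2, x3, x4, x5 ≥ 0.
The minimum-cost mix takes nothing from rice bran, pea protein — only barley bran, cottonseed meal, fish meal. The metabolisable energy, crude protein, calcium requirements are met with equality.
That vertex is x1 = 1.294, x3 = 0.9247, x4 = 0.9232.
Objective = 0.24·1.294 + 0.54·0.9247 + 1.92·0.9232 = 2.5824.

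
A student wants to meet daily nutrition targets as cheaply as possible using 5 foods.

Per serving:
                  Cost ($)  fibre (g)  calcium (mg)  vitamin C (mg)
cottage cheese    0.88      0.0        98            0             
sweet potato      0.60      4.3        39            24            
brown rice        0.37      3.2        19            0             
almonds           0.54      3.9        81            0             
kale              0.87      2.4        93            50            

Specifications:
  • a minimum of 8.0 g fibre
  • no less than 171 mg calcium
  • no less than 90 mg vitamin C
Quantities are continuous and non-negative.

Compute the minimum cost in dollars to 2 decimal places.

Let x1 = servings of cottage cheese, x2 = servings of sweet potato, x3 = servings of brown rice, x4 = servings of almonds, x5 = servings of kale.
Minimize 0.88x1 + 0.6x2 + 0.37x3 + 0.54x4 + 0.87x5 with:
  4.3x2 + 3.2x3 + 3.9x4 + 2.4x5 ≥ 8   (fibre)
  98x1 + 39x2 + 19x3 + 81x4 + 93x5 ≥ 171   (calcium)
  24x2 + 50x5 ≥ 90   (vitamin C)
  x1, x2, x3, x4, x5 ≥ 0.
The minimum-cost mix takes nothing from cottage cheese, brown rice — only sweet potato, almonds, kale. Binding constraints: fibre, calcium, vitamin C.
That vertex is x2 = 1.025, x4 = 0.1158, x5 = 1.308.
Total cost: 0.6·1.025 + 0.54·0.1158 + 0.87·1.308 = 1.8155.

$1.82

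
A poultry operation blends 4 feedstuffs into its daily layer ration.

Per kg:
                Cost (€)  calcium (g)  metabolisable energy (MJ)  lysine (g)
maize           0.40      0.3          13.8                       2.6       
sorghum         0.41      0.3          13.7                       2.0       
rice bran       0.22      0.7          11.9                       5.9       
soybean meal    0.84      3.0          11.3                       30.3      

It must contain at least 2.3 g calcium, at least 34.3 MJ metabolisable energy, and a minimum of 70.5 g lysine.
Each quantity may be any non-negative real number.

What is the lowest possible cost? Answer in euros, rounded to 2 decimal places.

€2.00

Let x1 = kg of maize, x2 = kg of sorghum, x3 = kg of rice bran, x4 = kg of soybean meal.
min 0.4x1 + 0.41x2 + 0.22x3 + 0.84x4 s.t.:
  0.3x1 + 0.3x2 + 0.7x3 + 3x4 ≥ 2.3   (calcium)
  13.8x1 + 13.7x2 + 11.9x3 + 11.3x4 ≥ 34.3   (metabolisable energy)
  2.6x1 + 2x2 + 5.9x3 + 30.3x4 ≥ 70.5   (lysine)
  x1, x2, x3, x4 ≥ 0.
At the optimum only rice bran, soybean meal are positive (maize, sorghum = 0). There the metabolisable energy and lysine constraints are tight.
Solving gives x3 = 0.8256, x4 = 2.166.
Cost = 0.22·0.8256 + 0.84·2.166 = 2.0011.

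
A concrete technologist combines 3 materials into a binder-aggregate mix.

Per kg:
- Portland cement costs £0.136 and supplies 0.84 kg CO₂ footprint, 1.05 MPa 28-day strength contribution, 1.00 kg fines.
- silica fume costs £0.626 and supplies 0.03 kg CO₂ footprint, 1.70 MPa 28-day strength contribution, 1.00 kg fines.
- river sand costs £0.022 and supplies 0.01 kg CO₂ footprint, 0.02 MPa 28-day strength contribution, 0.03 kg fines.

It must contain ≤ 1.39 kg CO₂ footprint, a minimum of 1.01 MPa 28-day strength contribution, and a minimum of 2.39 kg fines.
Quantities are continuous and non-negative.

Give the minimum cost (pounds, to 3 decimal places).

Let x1 = kg of Portland cement, x2 = kg of silica fume, x3 = kg of river sand.
min 0.136x1 + 0.626x2 + 0.022x3 subject to:
  0.84x1 + 0.03x2 + 0.01x3 ≤ 1.39   (CO₂ footprint)
  1.05x1 + 1.7x2 + 0.02x3 ≥ 1.01   (28-day strength contribution)
  1x1 + 1x2 + 0.03x3 ≥ 2.39   (fines)
  x1, x2, x3 ≥ 0.
The optimal basis is {Portland cement, silica fume}; river sand drops out. Binding constraints: CO₂ footprint and fines.
Solving gives x1 = 1.628, x2 = 0.7625.
Hence cost = 0.136·1.628 + 0.626·0.7625 = £0.69873.

£0.699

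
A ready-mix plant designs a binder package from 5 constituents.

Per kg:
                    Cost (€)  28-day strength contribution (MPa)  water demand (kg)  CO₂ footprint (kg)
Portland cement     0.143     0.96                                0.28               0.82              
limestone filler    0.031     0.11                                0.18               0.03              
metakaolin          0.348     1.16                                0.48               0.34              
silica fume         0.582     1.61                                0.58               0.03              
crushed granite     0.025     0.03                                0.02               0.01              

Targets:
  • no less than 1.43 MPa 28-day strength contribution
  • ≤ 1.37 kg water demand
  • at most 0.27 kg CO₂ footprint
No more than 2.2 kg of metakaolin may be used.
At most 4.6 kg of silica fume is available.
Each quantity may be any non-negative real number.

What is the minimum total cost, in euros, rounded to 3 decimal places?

Treat it as an LP. Let x1 = kg of Portland cement, x2 = kg of limestone filler, x3 = kg of metakaolin, x4 = kg of silica fume, x5 = kg of crushed granite.
Minimise 0.143x1 + 0.031x2 + 0.348x3 + 0.582x4 + 0.025x5 subject to:
  0.96x1 + 0.11x2 + 1.16x3 + 1.61x4 + 0.03x5 ≥ 1.43   (28-day strength contribution)
  0.28x1 + 0.18x2 + 0.48x3 + 0.58x4 + 0.02x5 ≤ 1.37   (water demand)
  0.82x1 + 0.03x2 + 0.34x3 + 0.03x4 + 0.01x5 ≤ 0.27   (CO₂ footprint)
  x3 ≤ 2.2
  x4 ≤ 4.6
  x1, x2, x3, x4, x5 ≥ 0.
The minimum-cost mix takes nothing from metakaolin, crushed granite — only Portland cement, limestone filler, silica fume. The 28-day strength contribution, water demand, CO₂ footprint requirements are met with equality.
So Portland cement = 0.08972 kg, limestone filler = 6.132 kg, silica fume = 0.4158 kg.
Total cost: 0.143·0.08972 + 0.031·6.132 + 0.582·0.4158 = 0.44492.

€0.445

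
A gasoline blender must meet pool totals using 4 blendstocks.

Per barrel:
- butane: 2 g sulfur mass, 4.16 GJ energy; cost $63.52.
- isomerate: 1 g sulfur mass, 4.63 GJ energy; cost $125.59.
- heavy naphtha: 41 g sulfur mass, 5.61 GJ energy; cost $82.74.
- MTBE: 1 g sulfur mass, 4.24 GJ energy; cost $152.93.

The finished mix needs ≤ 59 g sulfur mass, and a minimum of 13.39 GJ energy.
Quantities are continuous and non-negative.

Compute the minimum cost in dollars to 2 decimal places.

$200.45

This is a linear program. Let x1 = barrels of butane, x2 = barrels of isomerate, x3 = barrels of heavy naphtha, x4 = barrels of MTBE.
Minimize 63.52x1 + 125.59x2 + 82.74x3 + 152.93x4 subject to:
  2x1 + 1x2 + 41x3 + 1x4 ≤ 59   (sulfur mass)
  4.16x1 + 4.63x2 + 5.61x3 + 4.24x4 ≥ 13.39   (energy)
  x1, x2, x3, x4 ≥ 0.
The optimal basis is {butane, heavy naphtha}; isomerate, MTBE drop out. Binding constraints: sulfur mass and energy.
Solving gives x1 = 1.3681, x3 = 1.3723.
Hence cost = 63.52·1.3681 + 82.74·1.3723 = $200.4458.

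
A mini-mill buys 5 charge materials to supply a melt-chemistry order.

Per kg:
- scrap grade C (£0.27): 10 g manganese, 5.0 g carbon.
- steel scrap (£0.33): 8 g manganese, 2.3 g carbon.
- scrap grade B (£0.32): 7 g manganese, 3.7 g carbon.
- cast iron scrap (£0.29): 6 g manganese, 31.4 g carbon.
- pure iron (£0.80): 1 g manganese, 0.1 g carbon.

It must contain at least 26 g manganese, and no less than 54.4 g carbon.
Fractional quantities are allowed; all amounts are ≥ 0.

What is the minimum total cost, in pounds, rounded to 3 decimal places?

£0.889

Let x1 = kg of scrap grade C, x2 = kg of steel scrap, x3 = kg of scrap grade B, x4 = kg of cast iron scrap, x5 = kg of pure iron.
Minimize 0.27x1 + 0.33x2 + 0.32x3 + 0.29x4 + 0.8x5 subject to:
  10x1 + 8x2 + 7x3 + 6x4 + 1x5 ≥ 26   (manganese)
  5x1 + 2.3x2 + 3.7x3 + 31.4x4 + 0.1x5 ≥ 54.4   (carbon)
  x1, x2, x3, x4, x5 ≥ 0.
The cheapest feasible vertex uses only scrap grade C, cast iron scrap; steel scrap, scrap grade B, pure iron are not used. The manganese and carbon requirements are met with equality.
So scrap grade C = 1.725 kg, cast iron scrap = 1.458 kg.
Hence cost = 0.27·1.725 + 0.29·1.458 = £0.88857.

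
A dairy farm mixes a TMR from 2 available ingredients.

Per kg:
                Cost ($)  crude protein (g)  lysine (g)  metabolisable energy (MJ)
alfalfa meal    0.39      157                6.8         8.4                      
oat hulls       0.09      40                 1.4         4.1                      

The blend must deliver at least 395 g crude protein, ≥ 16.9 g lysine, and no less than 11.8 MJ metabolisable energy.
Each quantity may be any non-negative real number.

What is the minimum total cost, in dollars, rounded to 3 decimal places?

This is a linear program. Let x1 = kg of alfalfa meal, x2 = kg of oat hulls.
Minimize 0.39x1 + 0.09x2 subject to:
  157x1 + 40x2 ≥ 395   (crude protein)
  6.8x1 + 1.4x2 ≥ 16.9   (lysine)
  8.4x1 + 4.1x2 ≥ 11.8   (metabolisable energy)
  x1, x2 ≥ 0.
Both inputs are positive at the optimum. Binding constraints: crude protein and lysine.
Optimal quantities: alfalfa meal = 2.356 kg, oat hulls = 0.6264 kg.
Total cost: 0.39·2.356 + 0.09·0.6264 = 0.97522.

$0.975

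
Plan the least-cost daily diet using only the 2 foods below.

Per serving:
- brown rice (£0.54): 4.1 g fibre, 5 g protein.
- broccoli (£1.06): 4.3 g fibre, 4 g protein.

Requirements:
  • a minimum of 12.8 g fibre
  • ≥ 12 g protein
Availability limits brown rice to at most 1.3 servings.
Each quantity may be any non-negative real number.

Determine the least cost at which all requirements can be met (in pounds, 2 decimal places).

Set it up as a linear program. Let x1 = servings of brown rice, x2 = servings of broccoli.
min 0.54x1 + 1.06x2 s.t.:
  4.1x1 + 4.3x2 ≥ 12.8   (fibre)
  5x1 + 4x2 ≥ 12   (protein)
  x1 ≤ 1.3
  x1, x2 ≥ 0.
Both inputs are positive at the optimum. The fibre and the brown rice cap requirements are met with equality.
So brown rice = 1.3 servings, broccoli = 1.737 servings.
Objective = 0.54·1.3 + 1.06·1.737 = 2.5432.

£2.54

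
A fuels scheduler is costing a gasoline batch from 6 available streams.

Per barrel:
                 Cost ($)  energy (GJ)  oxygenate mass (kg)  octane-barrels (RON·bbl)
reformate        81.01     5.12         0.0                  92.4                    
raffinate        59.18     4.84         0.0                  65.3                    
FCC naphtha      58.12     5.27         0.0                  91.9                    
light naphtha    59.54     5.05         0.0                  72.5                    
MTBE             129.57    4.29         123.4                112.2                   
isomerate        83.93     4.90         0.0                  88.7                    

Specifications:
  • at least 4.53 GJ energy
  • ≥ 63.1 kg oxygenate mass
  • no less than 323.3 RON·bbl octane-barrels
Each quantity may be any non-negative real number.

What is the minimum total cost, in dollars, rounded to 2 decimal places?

This is a linear program. Let x1 = barrels of reformate, x2 = barrels of raffinate, x3 = barrels of FCC naphtha, x4 = barrels of light naphtha, x5 = barrels of MTBE, x6 = barrels of isomerate.
min 81.01x1 + 59.18x2 + 58.12x3 + 59.54x4 + 129.57x5 + 83.93x6 with:
  5.12x1 + 4.84x2 + 5.27x3 + 5.05x4 + 4.29x5 + 4.9x6 ≥ 4.53   (energy)
  123.4x5 ≥ 63.1   (oxygenate mass)
  92.4x1 + 65.3x2 + 91.9x3 + 72.5x4 + 112.2x5 + 88.7x6 ≥ 323.3   (octane-barrels)
  x1, x2, x3, x4, x5, x6 ≥ 0.
The optimal basis is {FCC naphtha, MTBE}; reformate, raffinate, light naphtha, isomerate drop out. Binding constraints: oxygenate mass and octane-barrels.
So FCC naphtha = 2.89366 barrels, MTBE = 0.511345 barrels.
Cost = 58.12·2.89366 + 129.57·0.511345 = 234.4345.

$234.43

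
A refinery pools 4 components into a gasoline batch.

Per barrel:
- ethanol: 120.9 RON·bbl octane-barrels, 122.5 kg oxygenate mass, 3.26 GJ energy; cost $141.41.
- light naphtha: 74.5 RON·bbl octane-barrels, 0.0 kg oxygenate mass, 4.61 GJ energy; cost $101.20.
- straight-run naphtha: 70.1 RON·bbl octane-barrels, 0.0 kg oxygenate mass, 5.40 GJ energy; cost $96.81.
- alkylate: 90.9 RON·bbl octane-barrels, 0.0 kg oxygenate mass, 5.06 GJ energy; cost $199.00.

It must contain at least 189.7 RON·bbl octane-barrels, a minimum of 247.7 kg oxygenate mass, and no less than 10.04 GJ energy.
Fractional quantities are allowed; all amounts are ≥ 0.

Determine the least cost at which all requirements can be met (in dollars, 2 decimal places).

$347.75

Treat it as an LP. Let x1 = barrels of ethanol, x2 = barrels of light naphtha, x3 = barrels of straight-run naphtha, x4 = barrels of alkylate.
min 141.41x1 + 101.2x2 + 96.81x3 + 199x4 subject to:
  120.9x1 + 74.5x2 + 70.1x3 + 90.9x4 ≥ 189.7   (octane-barrels)
  122.5x1 ≥ 247.7   (oxygenate mass)
  3.26x1 + 4.61x2 + 5.4x3 + 5.06x4 ≥ 10.04   (energy)
  x1, x2, x3, x4 ≥ 0.
The minimum-cost mix takes nothing from light naphtha, alkylate — only ethanol, straight-run naphtha. There the oxygenate mass and energy constraints are tight.
Optimal quantities: ethanol = 2.022 barrels, straight-run naphtha = 0.63855 barrels.
Hence cost = 141.41·2.022 + 96.81·0.63855 = $347.7490.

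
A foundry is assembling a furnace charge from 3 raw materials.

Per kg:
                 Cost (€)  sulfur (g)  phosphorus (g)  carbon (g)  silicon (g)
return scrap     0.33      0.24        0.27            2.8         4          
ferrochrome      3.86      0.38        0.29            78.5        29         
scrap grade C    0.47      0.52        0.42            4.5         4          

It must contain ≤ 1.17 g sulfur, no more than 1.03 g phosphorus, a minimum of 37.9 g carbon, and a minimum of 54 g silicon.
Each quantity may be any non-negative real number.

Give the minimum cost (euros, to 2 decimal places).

€6.76

Let x1 = kg of return scrap, x2 = kg of ferrochrome, x3 = kg of scrap grade C.
min 0.33x1 + 3.86x2 + 0.47x3 subject to:
  0.24x1 + 0.38x2 + 0.52x3 ≤ 1.17   (sulfur)
  0.27x1 + 0.29x2 + 0.42x3 ≤ 1.03   (phosphorus)
  2.8x1 + 78.5x2 + 4.5x3 ≥ 37.9   (carbon)
  4x1 + 29x2 + 4x3 ≥ 54   (silicon)
  x1, x2, x3 ≥ 0.
At the optimum only return scrap, ferrochrome are positive (scrap grade C = 0). Binding constraints: phosphorus and silicon.
Optimal quantities: return scrap = 2.13 kg, ferrochrome = 1.568 kg.
Total cost: 0.33·2.13 + 3.86·1.568 = 6.7554.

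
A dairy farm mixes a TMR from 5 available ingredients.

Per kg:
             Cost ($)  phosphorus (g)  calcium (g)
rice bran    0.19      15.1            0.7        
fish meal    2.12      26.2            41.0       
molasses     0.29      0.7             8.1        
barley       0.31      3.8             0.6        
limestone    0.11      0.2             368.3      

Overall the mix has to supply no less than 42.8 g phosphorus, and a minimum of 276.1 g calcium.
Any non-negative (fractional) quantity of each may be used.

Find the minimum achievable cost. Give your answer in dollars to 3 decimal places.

Treat it as an LP. Let x1 = kg of rice bran, x2 = kg of fish meal, x3 = kg of molasses, x4 = kg of barley, x5 = kg of limestone.
Minimize 0.19x1 + 2.12x2 + 0.29x3 + 0.31x4 + 0.11x5 with:
  15.1x1 + 26.2x2 + 0.7x3 + 3.8x4 + 0.2x5 ≥ 42.8   (phosphorus)
  0.7x1 + 41x2 + 8.1x3 + 0.6x4 + 368.3x5 ≥ 276.1   (calcium)
  x1, x2, x3, x4, x5 ≥ 0.
The optimal basis is {rice bran, limestone}; fish meal, molasses, barley drop out. There the phosphorus and calcium constraints are tight.
That vertex is x1 = 2.825, x5 = 0.7443.
Hence cost = 0.19·2.825 + 0.11·0.7443 = $0.61862.

$0.619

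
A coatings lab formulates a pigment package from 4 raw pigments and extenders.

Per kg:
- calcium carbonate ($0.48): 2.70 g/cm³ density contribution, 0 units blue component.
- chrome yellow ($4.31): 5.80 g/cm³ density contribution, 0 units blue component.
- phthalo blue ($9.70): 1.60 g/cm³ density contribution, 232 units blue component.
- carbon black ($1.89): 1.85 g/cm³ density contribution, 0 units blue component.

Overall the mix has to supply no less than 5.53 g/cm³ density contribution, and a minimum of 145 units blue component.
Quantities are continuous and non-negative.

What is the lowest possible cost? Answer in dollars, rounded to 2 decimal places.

$6.87

This is a linear program. Let x1 = kg of calcium carbonate, x2 = kg of chrome yellow, x3 = kg of phthalo blue, x4 = kg of carbon black.
Minimize 0.48x1 + 4.31x2 + 9.7x3 + 1.89x4 s.t.:
  2.7x1 + 5.8x2 + 1.6x3 + 1.85x4 ≥ 5.53   (density contribution)
  232x3 ≥ 145   (blue component)
  x1, x2, x3, x4 ≥ 0.
At the optimum only calcium carbonate, phthalo blue are positive (chrome yellow, carbon black = 0). There the density contribution and blue component constraints are tight.
Solving gives x1 = 1.678, x3 = 0.625.
Total cost: 0.48·1.678 + 9.7·0.625 = 6.8679.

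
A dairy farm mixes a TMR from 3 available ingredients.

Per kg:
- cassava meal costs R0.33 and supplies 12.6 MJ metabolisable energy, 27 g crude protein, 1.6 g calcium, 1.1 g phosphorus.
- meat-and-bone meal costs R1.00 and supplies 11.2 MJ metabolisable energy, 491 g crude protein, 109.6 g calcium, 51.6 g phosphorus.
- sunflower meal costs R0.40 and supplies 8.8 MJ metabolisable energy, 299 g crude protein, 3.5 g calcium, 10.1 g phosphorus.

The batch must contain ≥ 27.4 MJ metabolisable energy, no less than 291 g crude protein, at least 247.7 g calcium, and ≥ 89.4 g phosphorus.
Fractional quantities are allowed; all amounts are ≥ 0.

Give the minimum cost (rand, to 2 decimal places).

Treat it as an LP. Let x1 = kg of cassava meal, x2 = kg of meat-and-bone meal, x3 = kg of sunflower meal.
Minimise 0.33x1 + 1x2 + 0.4x3 s.t.:
  12.6x1 + 11.2x2 + 8.8x3 ≥ 27.4   (metabolisable energy)
  27x1 + 491x2 + 299x3 ≥ 291   (crude protein)
  1.6x1 + 109.6x2 + 3.5x3 ≥ 247.7   (calcium)
  1.1x1 + 51.6x2 + 10.1x3 ≥ 89.4   (phosphorus)
  x1, x2, x3 ≥ 0.
The minimum-cost mix takes nothing from sunflower meal — only cassava meal, meat-and-bone meal. The metabolisable energy and calcium requirements are met with equality.
So cassava meal = 0.1679 kg, meat-and-bone meal = 2.258 kg.
Cost = 0.33·0.1679 + 1·2.258 = 2.3134.

R2.31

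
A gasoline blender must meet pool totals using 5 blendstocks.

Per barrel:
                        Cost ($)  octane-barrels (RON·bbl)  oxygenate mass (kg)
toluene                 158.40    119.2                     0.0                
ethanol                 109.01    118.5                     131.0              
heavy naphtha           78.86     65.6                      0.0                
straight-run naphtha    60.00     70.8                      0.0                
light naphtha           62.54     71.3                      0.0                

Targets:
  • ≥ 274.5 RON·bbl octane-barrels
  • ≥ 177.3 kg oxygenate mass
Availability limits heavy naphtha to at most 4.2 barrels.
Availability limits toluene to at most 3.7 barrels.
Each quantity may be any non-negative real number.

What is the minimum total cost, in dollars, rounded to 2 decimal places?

$244.25

Let x1 = barrels of toluene, x2 = barrels of ethanol, x3 = barrels of heavy naphtha, x4 = barrels of straight-run naphtha, x5 = barrels of light naphtha.
Minimize 158.4x1 + 109.01x2 + 78.86x3 + 60x4 + 62.54x5 s.t.:
  119.2x1 + 118.5x2 + 65.6x3 + 70.8x4 + 71.3x5 ≥ 274.5   (octane-barrels)
  131x2 ≥ 177.3   (oxygenate mass)
  x3 ≤ 4.2
  x1 ≤ 3.7
  x1, x2, x3, x4, x5 ≥ 0.
The optimal basis is {ethanol, straight-run naphtha}; toluene, heavy naphtha, light naphtha drop out. There the octane-barrels and oxygenate mass constraints are tight.
That vertex is x2 = 1.35344, x4 = 1.61184.
Cost = 109.01·1.35344 + 60·1.61184 = 244.2489.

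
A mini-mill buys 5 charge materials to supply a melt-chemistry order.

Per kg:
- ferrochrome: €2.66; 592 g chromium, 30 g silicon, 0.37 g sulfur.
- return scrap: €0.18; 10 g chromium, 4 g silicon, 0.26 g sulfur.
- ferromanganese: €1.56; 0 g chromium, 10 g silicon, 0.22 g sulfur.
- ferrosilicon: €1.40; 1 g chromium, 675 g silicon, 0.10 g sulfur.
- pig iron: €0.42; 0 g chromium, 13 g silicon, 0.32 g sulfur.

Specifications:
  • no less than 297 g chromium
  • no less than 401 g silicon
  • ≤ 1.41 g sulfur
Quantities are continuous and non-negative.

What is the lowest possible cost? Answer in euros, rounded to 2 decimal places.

€2.13

Let x1 = kg of ferrochrome, x2 = kg of return scrap, x3 = kg of ferromanganese, x4 = kg of ferrosilicon, x5 = kg of pig iron.
Minimise 2.66x1 + 0.18x2 + 1.56x3 + 1.4x4 + 0.42x5 s.t.:
  592x1 + 10x2 + 1x4 ≥ 297   (chromium)
  30x1 + 4x2 + 10x3 + 675x4 + 13x5 ≥ 401   (silicon)
  0.37x1 + 0.26x2 + 0.22x3 + 0.1x4 + 0.32x5 ≤ 1.41   (sulfur)
  x1, x2, x3, x4, x5 ≥ 0.
The cheapest feasible vertex uses only ferrochrome, ferrosilicon; return scrap, ferromanganese, pig iron are not used. The chromium and silicon requirements are met with equality.
Solving gives x1 = 0.5007, x4 = 0.5718.
Objective = 2.66·0.5007 + 1.4·0.5718 = 2.1324.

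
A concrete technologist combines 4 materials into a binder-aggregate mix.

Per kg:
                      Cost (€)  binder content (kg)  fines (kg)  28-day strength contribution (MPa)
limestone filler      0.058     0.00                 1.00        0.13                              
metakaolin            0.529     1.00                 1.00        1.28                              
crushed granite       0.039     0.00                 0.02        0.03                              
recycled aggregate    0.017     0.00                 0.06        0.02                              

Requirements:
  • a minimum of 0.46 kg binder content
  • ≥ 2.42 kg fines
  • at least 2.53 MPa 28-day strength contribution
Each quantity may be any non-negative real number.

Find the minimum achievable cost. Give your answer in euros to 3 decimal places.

€1.048

This is a linear program. Let x1 = kg of limestone filler, x2 = kg of metakaolin, x3 = kg of crushed granite, x4 = kg of recycled aggregate.
Minimize 0.058x1 + 0.529x2 + 0.039x3 + 0.017x4 with:
  1x2 ≥ 0.46   (binder content)
  1x1 + 1x2 + 0.02x3 + 0.06x4 ≥ 2.42   (fines)
  0.13x1 + 1.28x2 + 0.03x3 + 0.02x4 ≥ 2.53   (28-day strength contribution)
  x1, x2, x3, x4 ≥ 0.
At the optimum only limestone filler, metakaolin are positive (crushed granite, recycled aggregate = 0). Binding constraints: fines and 28-day strength contribution.
That vertex is x1 = 0.49357, x2 = 1.9264.
Cost = 0.058·0.49357 + 0.529·1.9264 = 1.04769.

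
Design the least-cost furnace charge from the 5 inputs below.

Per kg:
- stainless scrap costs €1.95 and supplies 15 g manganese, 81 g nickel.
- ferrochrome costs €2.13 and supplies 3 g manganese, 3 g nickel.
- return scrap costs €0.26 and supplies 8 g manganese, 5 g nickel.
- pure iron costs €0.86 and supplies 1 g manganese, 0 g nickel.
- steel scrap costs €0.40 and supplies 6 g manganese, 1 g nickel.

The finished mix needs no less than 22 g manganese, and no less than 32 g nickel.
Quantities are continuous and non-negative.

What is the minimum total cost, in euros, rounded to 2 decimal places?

€1.09

Let x1 = kg of stainless scrap, x2 = kg of ferrochrome, x3 = kg of return scrap, x4 = kg of pure iron, x5 = kg of steel scrap.
Minimize 1.95x1 + 2.13x2 + 0.26x3 + 0.86x4 + 0.4x5 subject to:
  15x1 + 3x2 + 8x3 + 1x4 + 6x5 ≥ 22   (manganese)
  81x1 + 3x2 + 5x3 + 1x5 ≥ 32   (nickel)
  x1, x2, x3, x4, x5 ≥ 0.
The minimum-cost mix takes nothing from ferrochrome, pure iron, steel scrap — only stainless scrap, return scrap. Binding constraints: manganese and nickel.
That vertex is x1 = 0.2548, x3 = 2.272.
Objective = 1.95·0.2548 + 0.26·2.272 = 1.0876.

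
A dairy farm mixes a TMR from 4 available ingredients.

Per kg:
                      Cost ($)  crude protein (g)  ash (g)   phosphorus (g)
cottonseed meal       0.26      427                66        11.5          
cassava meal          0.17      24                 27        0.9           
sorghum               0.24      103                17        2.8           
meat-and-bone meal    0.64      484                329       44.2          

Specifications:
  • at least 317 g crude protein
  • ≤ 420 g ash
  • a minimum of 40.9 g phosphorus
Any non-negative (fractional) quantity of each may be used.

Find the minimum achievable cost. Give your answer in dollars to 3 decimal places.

$0.592

Set it up as a linear program. Let x1 = kg of cottonseed meal, x2 = kg of cassava meal, x3 = kg of sorghum, x4 = kg of meat-and-bone meal.
Minimize 0.26x1 + 0.17x2 + 0.24x3 + 0.64x4 s.t.:
  427x1 + 24x2 + 103x3 + 484x4 ≥ 317   (crude protein)
  66x1 + 27x2 + 17x3 + 329x4 ≤ 420   (ash)
  11.5x1 + 0.9x2 + 2.8x3 + 44.2x4 ≥ 40.9   (phosphorus)
  x1, x2, x3, x4 ≥ 0.
At the optimum only meat-and-bone meal is positive (cottonseed meal, cassava meal, sorghum = 0). The phosphorus requirement is met with equality.
Solving gives x4 = 0.9253.
Cost = 0.64·0.9253 = 0.59219.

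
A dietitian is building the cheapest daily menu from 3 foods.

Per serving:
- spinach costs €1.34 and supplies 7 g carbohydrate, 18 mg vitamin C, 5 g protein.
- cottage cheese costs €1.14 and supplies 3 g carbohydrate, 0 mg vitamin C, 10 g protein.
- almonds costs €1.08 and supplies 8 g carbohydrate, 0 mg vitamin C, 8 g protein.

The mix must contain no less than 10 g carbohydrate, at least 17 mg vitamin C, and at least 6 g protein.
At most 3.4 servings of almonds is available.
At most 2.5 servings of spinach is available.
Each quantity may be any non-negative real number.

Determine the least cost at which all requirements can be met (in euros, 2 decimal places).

Let x1 = servings of spinach, x2 = servings of cottage cheese, x3 = servings of almonds.
Minimise 1.34x1 + 1.14x2 + 1.08x3 subject to:
  7x1 + 3x2 + 8x3 ≥ 10   (carbohydrate)
  18x1 ≥ 17   (vitamin C)
  5x1 + 10x2 + 8x3 ≥ 6   (protein)
  x3 ≤ 3.4
  x1 ≤ 2.5
  x1, x2, x3 ≥ 0.
The optimal basis is {spinach, almonds}; cottage cheese drops out. The carbohydrate and vitamin C requirements are met with equality.
Optimal quantities: spinach = 0.9444 servings, almonds = 0.4236 servings.
Objective = 1.34·0.9444 + 1.08·0.4236 = 1.7230.

€1.72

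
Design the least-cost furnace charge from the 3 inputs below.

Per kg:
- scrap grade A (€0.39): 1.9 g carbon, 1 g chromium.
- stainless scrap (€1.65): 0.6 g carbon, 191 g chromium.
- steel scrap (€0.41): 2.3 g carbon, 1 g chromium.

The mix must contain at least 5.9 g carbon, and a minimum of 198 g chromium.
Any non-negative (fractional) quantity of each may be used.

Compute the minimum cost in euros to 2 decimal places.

€2.63

This is a linear program. Let x1 = kg of scrap grade A, x2 = kg of stainless scrap, x3 = kg of steel scrap.
Minimise 0.39x1 + 1.65x2 + 0.41x3 with:
  1.9x1 + 0.6x2 + 2.3x3 ≥ 5.9   (carbon)
  1x1 + 191x2 + 1x3 ≥ 198   (chromium)
  x1, x2, x3 ≥ 0.
The minimum-cost mix takes nothing from scrap grade A — only stainless scrap, steel scrap. There the carbon and chromium constraints are tight.
Solving gives x2 = 1.025, x3 = 2.298.
Hence cost = 1.65·1.025 + 0.41·2.298 = €2.6334.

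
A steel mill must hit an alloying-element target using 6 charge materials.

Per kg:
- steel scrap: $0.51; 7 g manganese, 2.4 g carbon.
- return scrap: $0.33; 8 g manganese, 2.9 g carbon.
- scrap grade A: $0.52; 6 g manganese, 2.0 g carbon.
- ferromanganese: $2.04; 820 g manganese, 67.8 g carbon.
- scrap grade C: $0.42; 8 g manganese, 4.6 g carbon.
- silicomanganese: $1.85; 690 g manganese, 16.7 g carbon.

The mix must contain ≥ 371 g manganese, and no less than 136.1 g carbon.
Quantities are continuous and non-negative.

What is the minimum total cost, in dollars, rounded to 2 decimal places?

$4.10

Let x1 = kg of steel scrap, x2 = kg of return scrap, x3 = kg of scrap grade A, x4 = kg of ferromanganese, x5 = kg of scrap grade C, x6 = kg of silicomanganese.
Minimise 0.51x1 + 0.33x2 + 0.52x3 + 2.04x4 + 0.42x5 + 1.85x6 with:
  7x1 + 8x2 + 6x3 + 820x4 + 8x5 + 690x6 ≥ 371   (manganese)
  2.4x1 + 2.9x2 + 2x3 + 67.8x4 + 4.6x5 + 16.7x6 ≥ 136.1   (carbon)
  x1, x2, x3, x4, x5, x6 ≥ 0.
The minimum-cost mix takes nothing from steel scrap, return scrap, scrap grade A, scrap grade C, silicomanganese — only ferromanganese. Binding constraint: carbon.
Solving gives x4 = 2.0074.
Cost = 2.04·2.0074 = 4.0951.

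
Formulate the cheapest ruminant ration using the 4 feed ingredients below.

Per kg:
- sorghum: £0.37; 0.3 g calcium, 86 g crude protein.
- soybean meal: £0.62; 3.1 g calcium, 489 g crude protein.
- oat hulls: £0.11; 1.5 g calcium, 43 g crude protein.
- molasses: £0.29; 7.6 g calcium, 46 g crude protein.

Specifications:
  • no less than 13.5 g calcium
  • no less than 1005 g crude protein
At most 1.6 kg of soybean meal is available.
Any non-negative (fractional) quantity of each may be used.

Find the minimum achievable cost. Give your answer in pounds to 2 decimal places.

£1.58

Set it up as a linear program. Let x1 = kg of sorghum, x2 = kg of soybean meal, x3 = kg of oat hulls, x4 = kg of molasses.
min 0.37x1 + 0.62x2 + 0.11x3 + 0.29x4 s.t.:
  0.3x1 + 3.1x2 + 1.5x3 + 7.6x4 ≥ 13.5   (calcium)
  86x1 + 489x2 + 43x3 + 46x4 ≥ 1005   (crude protein)
  x2 ≤ 1.6
  x1, x2, x3, x4 ≥ 0.
At the optimum only soybean meal, oat hulls, molasses are positive (sorghum = 0). Binding constraints: calcium, crude protein, the soybean meal cap.
Solving gives x2 = 1.6, x3 = 5.038, x4 = 0.1292.
Objective = 0.62·1.6 + 0.11·5.038 + 0.29·0.1292 = 1.5836.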